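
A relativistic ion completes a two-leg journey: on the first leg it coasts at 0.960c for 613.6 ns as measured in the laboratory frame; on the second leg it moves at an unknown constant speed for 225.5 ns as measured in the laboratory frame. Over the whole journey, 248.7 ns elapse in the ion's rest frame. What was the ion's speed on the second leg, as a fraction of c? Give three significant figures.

Leg 1: γ = 1/√(1 − 0.960²) = 25/7 ≈ 3.571; τ_1 = 613.6/3.571 = 171.8 ns.
Leg 2: speed unknown; τ_2 = 225.5/γ_2.
Total proper time: 171.8 + τ_2 = 248.7, so τ_2 = 248.7 − 171.8 = 76.89 ns.
γ_2 = 225.5/76.89 = 2.933; β = √(1 − 1/γ²) = √0.8837.

β = 0.940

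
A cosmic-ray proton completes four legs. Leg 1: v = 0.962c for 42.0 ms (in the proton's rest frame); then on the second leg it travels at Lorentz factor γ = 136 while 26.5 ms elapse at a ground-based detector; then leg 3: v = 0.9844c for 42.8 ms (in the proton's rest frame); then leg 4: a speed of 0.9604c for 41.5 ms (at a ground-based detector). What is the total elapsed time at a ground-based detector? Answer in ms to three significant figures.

Δt = 465 ms

Leg 1: γ = 1/√(1 − 0.962²) = 1/√0.07456 = 3.662; Δt_1 = 3.662 × 42.0 = 153.8 ms.
Leg 2: 26.5 ms is already measured at a ground-based detector.
Leg 3: γ = 1/√(1 − 0.9844²) = 1/√0.03096 = 5.684; Δt_3 = 5.684 × 42.8 = 243.3 ms.
Leg 4: 41.5 ms is already measured at a ground-based detector.
Total: 153.8 + 26.50 + 243.3 + 41.50 ms.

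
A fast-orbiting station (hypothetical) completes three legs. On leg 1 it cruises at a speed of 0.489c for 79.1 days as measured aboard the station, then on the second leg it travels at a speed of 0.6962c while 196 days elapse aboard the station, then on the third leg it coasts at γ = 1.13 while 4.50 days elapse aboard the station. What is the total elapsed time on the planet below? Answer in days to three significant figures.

Leg 1: γ = 1/√(1 − 0.489²) = 1/√0.7609 = 1.146; Δt_1 = 1.146 × 79.1 = 90.68 days.
Leg 2: γ = 1/√(1 − 0.6962²) = 1/√0.5153 = 1.393; Δt_2 = 1.393 × 196 = 273.0 days.
Leg 3: γ = 1.13; Δt_3 = 1.130 × 4.50 = 5.085 days.
Total: 90.68 + 273.0 + 5.085 days.

Δt = 369 days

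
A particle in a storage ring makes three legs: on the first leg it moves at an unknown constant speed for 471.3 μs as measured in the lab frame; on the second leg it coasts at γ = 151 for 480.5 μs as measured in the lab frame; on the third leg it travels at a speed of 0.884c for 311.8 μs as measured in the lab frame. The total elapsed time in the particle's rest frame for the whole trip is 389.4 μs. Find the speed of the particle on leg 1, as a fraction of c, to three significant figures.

β = 0.860

Leg 1: speed unknown; τ_1 = 471.3/γ_1.
Leg 2: γ = 151; τ_2 = 480.5/151.0 = 3.182 μs.
Leg 3: γ = 1/√(1 − 0.884²) = 1/√0.2185 = 2.139; τ_3 = 311.8/2.139 = 145.8 μs.
Total proper time: τ_1 + 3.182 + 145.8 = 389.4, so τ_1 = 389.4 − 148.9 = 240.5 μs.
γ_1 = 471.3/240.5 = 1.960; β = √(1 − 1/γ²) = √0.7397.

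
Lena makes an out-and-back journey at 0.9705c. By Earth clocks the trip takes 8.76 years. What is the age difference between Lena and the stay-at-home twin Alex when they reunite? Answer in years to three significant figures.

Δt − τ = 6.65 years

γ = 1/√(1 − 0.9705²) = 1/√0.05813 = 4.148
Lena's elapsed proper time: τ = 8.76/4.148 = 2.112 years.
Age gap = Δt − τ = 8.76 − 2.112 years.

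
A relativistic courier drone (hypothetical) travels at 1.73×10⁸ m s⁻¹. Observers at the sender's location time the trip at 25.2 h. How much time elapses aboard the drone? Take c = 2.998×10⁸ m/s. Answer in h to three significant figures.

β = 1.73×10⁸/2.998×10⁸ = 0.5771; γ = 1/√(1 − 0.5771²) = 1.224
The interval measured at the sender's location is the dilated one; the clock aboard the drone measures the proper time τ = Δt/γ = 25.2/1.224 h.

τ = 20.6 h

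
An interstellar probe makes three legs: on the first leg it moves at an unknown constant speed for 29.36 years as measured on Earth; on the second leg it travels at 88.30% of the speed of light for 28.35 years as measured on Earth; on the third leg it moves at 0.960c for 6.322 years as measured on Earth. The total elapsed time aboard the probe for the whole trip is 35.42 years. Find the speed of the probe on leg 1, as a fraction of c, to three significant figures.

β = 0.721

Leg 1: speed unknown; τ_1 = 29.36/γ_1.
Leg 2: β = 0.8830; γ = 1/√(1 − 0.8830²) = 1/√0.2203 = 2.131; τ_2 = 28.35/2.131 = 13.31 years.
Leg 3: γ = 1/√(1 − 0.960²) = 25/7 ≈ 3.571; τ_3 = 6.322/3.571 = 1.770 years.
Total proper time: τ_1 + 13.31 + 1.770 = 35.42, so τ_1 = 35.42 − 15.08 = 20.34 years.
γ_1 = 29.36/20.34 = 1.443; β = √(1 − 1/γ²) = √0.5199.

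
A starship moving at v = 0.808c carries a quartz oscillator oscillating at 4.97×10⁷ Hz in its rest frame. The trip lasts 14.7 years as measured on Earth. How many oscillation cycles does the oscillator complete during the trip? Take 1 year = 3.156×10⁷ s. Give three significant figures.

γ = 1/√(1 − 0.808²) = 1/√0.3471 = 1.697
The oscillator's own cycle count is N = f × τ where τ is the proper time on the ship. τ = Δt/γ = 14.7/1.697 = 8.661 years = 2.733×10⁸ s.
N = 4.97×10⁷ × 2.733×10⁸ = 1.359×10¹⁶.

N = 1.36×10¹⁶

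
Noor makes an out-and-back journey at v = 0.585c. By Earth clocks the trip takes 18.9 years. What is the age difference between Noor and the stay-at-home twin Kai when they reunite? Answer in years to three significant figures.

γ = 1/√(1 − 0.585²) = 1/√0.6578 = 1.233
Noor's elapsed proper time: τ = 18.9/1.233 = 15.33 years.
Age gap = Δt − τ = 18.9 − 15.33 years.

Δt − τ = 3.57 years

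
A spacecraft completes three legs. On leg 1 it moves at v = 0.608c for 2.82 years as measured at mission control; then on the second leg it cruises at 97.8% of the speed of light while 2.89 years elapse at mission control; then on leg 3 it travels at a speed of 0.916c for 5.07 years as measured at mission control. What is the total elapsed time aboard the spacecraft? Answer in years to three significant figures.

Leg 1: γ = 1/√(1 − 0.608²) = 1/√0.6303 = 1.260; τ_1 = 2.82/1.260 = 2.239 years.
Leg 2: β = 0.978; γ = 1/√(1 − 0.978²) = 1/√0.04352 = 4.794; τ_2 = 2.89/4.794 = 0.6029 years.
Leg 3: γ = 1/√(1 − 0.916²) = 1/√0.1609 = 2.493; τ_3 = 5.07/2.493 = 2.034 years.
Total: 2.239 + 0.6029 + 2.034 years.

τ = 4.88 years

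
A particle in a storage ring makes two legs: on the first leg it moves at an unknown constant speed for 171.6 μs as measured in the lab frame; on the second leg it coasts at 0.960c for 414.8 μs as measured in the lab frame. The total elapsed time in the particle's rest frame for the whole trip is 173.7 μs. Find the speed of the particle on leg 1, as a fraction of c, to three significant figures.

β = 0.942

Leg 1: speed unknown; τ_1 = 171.6/γ_1.
Leg 2: γ = 1/√(1 − 0.960²) = 25/7 ≈ 3.571; τ_2 = 414.8/3.571 = 116.1 μs.
Total proper time: τ_1 + 116.1 = 173.7, so τ_1 = 173.7 − 116.1 = 57.56 μs.
γ_1 = 171.6/57.56 = 2.981; β = √(1 − 1/γ²) = √0.8875.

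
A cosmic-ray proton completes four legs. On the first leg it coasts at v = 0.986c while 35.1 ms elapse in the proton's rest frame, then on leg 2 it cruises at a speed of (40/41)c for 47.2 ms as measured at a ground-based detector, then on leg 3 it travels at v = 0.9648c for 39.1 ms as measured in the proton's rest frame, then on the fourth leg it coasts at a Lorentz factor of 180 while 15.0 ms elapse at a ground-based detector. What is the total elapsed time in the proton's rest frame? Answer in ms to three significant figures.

τ = 84.6 ms

Leg 1: 35.1 ms is already measured in the proton's rest frame.
Leg 2: γ = 1/√(1 − (40/41)²) = 41/9 ≈ 4.556; τ_2 = 47.2/4.556 = 10.36 ms.
Leg 3: 39.1 ms is already measured in the proton's rest frame.
Leg 4: γ = 180; τ_4 = 15.0/180.0 = 0.08333 ms.
Total: 35.10 + 10.36 + 39.10 + 0.08333 ms.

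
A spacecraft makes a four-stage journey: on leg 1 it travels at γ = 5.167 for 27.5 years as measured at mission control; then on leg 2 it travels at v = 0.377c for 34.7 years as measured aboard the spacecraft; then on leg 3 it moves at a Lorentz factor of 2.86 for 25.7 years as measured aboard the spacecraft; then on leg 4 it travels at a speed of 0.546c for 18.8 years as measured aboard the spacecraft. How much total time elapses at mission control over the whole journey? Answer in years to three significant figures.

Leg 1: 27.5 years is already measured at mission control.
Leg 2: γ = 1/√(1 − 0.377²) = 1/√0.8579 = 1.080; Δt_2 = 1.080 × 34.7 = 37.46 years.
Leg 3: γ = 2.86; Δt_3 = 2.860 × 25.7 = 73.50 years.
Leg 4: γ = 1/√(1 − 0.546²) = 1/√0.7019 = 1.194; Δt_4 = 1.194 × 18.8 = 22.44 years.
Total: 27.50 + 37.46 + 73.50 + 22.44 years.

Δt = 161 years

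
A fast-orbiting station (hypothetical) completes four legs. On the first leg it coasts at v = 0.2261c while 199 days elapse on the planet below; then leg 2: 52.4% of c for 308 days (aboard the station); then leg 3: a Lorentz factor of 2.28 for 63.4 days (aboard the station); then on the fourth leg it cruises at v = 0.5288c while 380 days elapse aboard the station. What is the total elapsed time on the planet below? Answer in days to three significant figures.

Leg 1: 199 days is already measured on the planet below.
Leg 2: β = 0.524; γ = 1/√(1 − 0.524²) = 1/√0.7254 = 1.174; Δt_2 = 1.174 × 308 = 361.6 days.
Leg 3: γ = 2.28; Δt_3 = 2.280 × 63.4 = 144.6 days.
Leg 4: γ = 1/√(1 − 0.5288²) = 1/√0.7204 = 1.178; Δt_4 = 1.178 × 380 = 447.7 days.
Total: 199.0 + 361.6 + 144.6 + 447.7 days.

Δt = 1150 days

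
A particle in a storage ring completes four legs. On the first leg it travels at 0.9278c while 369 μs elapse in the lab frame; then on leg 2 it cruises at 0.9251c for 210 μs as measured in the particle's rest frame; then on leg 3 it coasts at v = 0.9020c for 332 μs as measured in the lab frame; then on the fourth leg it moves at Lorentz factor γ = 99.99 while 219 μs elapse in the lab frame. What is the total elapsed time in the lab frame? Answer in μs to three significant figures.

Δt = 1470 μs

Leg 1: 369 μs is already measured in the lab frame.
Leg 2: γ = 1/√(1 − 0.9251²) = 1/√0.1442 = 2.633; Δt_2 = 2.633 × 210 = 553.0 μs.
Leg 3: 332 μs is already measured in the lab frame.
Leg 4: 219 μs is already measured in the lab frame.
Total: 369.0 + 553.0 + 332.0 + 219.0 μs.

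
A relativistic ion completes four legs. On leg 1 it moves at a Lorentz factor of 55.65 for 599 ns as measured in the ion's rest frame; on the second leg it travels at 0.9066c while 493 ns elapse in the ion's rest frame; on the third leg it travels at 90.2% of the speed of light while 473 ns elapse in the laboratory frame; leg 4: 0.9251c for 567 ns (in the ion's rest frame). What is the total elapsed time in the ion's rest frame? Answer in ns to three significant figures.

τ = 1860 ns

Leg 1: 599 ns is already measured in the ion's rest frame.
Leg 2: 493 ns is already measured in the ion's rest frame.
Leg 3: β = 0.902; γ = 1/√(1 − 0.902²) = 1/√0.1864 = 2.316; τ_3 = 473/2.316 = 204.2 ns.
Leg 4: 567 ns is already measured in the ion's rest frame.
Total: 599.0 + 493.0 + 204.2 + 567.0 ns.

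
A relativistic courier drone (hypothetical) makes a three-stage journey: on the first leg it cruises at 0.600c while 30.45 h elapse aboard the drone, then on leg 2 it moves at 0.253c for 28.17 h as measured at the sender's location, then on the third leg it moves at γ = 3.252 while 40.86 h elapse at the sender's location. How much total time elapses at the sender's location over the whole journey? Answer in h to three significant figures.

Δt = 107 h

Leg 1: γ = 1/√(1 − 0.600²) = 5/4 = 1.250; Δt_1 = 1.250 × 30.45 = 38.06 h.
Leg 2: 28.17 h is already measured at the sender's location.
Leg 3: 40.86 h is already measured at the sender's location.
Total: 38.06 + 28.17 + 40.86 h.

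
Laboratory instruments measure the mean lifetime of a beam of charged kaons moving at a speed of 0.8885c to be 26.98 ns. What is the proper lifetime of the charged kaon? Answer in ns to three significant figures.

γ = 1/√(1 − 0.8885²) = 1/√0.2106 = 2.179
The lab-frame lifetime is the dilated interval; the proper lifetime is τ₀ = Δt/γ = 26.98/2.179 ns.

τ₀ = 12.4 ns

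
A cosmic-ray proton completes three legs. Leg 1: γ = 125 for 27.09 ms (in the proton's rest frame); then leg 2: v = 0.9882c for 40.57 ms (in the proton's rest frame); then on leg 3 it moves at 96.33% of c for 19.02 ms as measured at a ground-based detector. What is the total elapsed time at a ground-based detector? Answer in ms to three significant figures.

Δt = 3670 ms

Leg 1: γ = 125; Δt_1 = 125.0 × 27.09 = 3386 ms.
Leg 2: γ = 1/√(1 − 0.9882²) = 1/√0.02346 = 6.529; Δt_2 = 6.529 × 40.57 = 264.9 ms.
Leg 3: 19.02 ms is already measured at a ground-based detector.
Total: 3386 + 264.9 + 19.02 ms.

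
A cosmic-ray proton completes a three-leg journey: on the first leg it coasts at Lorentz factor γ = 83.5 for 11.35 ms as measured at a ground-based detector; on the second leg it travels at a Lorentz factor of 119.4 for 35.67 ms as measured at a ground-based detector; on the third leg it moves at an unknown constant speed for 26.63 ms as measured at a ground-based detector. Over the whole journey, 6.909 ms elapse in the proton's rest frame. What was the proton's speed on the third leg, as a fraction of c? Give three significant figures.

Leg 1: γ = 83.5; τ_1 = 11.35/83.50 = 0.1359 ms.
Leg 2: γ = 119.4; τ_2 = 35.67/119.4 = 0.2987 ms.
Leg 3: speed unknown; τ_3 = 26.63/γ_3.
Total proper time: 0.1359 + 0.2987 + τ_3 = 6.909, so τ_3 = 6.909 − 0.4347 = 6.474 ms.
γ_3 = 26.63/6.474 = 4.113; β = √(1 − 1/γ²) = √0.9409.

β = 0.970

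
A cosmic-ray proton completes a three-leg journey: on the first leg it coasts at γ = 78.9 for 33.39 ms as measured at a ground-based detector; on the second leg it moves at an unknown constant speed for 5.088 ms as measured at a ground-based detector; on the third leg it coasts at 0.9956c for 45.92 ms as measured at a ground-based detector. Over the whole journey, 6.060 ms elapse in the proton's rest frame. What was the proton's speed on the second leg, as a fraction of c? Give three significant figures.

Leg 1: γ = 78.9; τ_1 = 33.39/78.90 = 0.4232 ms.
Leg 2: speed unknown; τ_2 = 5.088/γ_2.
Leg 3: γ = 1/√(1 − 0.9956²) = 1/√0.008781 = 10.67; τ_3 = 45.92/10.67 = 4.303 ms.
Total proper time: 0.4232 + τ_2 + 4.303 = 6.060, so τ_2 = 6.060 − 4.726 = 1.334 ms.
γ_2 = 5.088/1.334 = 3.814; β = √(1 − 1/γ²) = √0.9313.

β = 0.965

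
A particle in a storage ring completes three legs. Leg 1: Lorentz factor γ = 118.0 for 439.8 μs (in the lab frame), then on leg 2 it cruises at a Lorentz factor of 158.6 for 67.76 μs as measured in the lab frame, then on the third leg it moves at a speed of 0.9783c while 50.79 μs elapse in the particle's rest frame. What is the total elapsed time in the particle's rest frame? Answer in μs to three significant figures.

τ = 54.9 μs

Leg 1: γ = 118.0; τ_1 = 439.8/118.0 = 3.727 μs.
Leg 2: γ = 158.6; τ_2 = 67.76/158.6 = 0.4272 μs.
Leg 3: 50.79 μs is already measured in the particle's rest frame.
Total: 3.727 + 0.4272 + 50.79 μs.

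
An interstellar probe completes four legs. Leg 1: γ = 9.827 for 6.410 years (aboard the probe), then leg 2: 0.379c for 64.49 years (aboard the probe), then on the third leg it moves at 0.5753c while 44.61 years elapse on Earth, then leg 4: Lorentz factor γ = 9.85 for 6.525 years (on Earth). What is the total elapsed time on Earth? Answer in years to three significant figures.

Δt = 184 years

Leg 1: γ = 9.827; Δt_1 = 9.827 × 6.410 = 62.99 years.
Leg 2: γ = 1/√(1 − 0.379²) = 1/√0.8564 = 1.081; Δt_2 = 1.081 × 64.49 = 69.69 years.
Leg 3: 44.61 years is already measured on Earth.
Leg 4: 6.525 years is already measured on Earth.
Total: 62.99 + 69.69 + 44.61 + 6.525 years.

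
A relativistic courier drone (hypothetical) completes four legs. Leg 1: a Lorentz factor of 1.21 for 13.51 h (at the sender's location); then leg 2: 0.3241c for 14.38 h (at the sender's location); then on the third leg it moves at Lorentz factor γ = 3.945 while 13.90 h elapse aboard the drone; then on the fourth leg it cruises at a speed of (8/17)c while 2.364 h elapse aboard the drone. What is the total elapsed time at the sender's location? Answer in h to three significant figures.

Δt = 85.4 h

Leg 1: 13.51 h is already measured at the sender's location.
Leg 2: 14.38 h is already measured at the sender's location.
Leg 3: γ = 3.945; Δt_3 = 3.945 × 13.90 = 54.84 h.
Leg 4: γ = 1/√(1 − (8/17)²) = 17/15 ≈ 1.133; Δt_4 = 1.133 × 2.364 = 2.679 h.
Total: 13.51 + 14.38 + 54.84 + 2.679 h.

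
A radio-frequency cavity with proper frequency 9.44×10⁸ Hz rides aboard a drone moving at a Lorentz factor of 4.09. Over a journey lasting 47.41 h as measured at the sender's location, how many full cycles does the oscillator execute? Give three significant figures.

γ = 4.09
The oscillator's own cycle count is N = f × τ where τ is the proper time aboard the drone. τ = Δt/γ = 47.41/4.090 = 11.59 h = 4.173×10⁴ s.
N = 9.44×10⁸ × 4.173×10⁴ = 3.939×10¹³.

N = 3.94×10¹³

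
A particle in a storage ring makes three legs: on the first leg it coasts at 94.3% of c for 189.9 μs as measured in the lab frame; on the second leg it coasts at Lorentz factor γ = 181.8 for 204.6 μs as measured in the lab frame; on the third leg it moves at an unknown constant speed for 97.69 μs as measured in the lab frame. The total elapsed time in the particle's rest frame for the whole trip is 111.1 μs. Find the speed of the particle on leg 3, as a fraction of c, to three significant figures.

Leg 1: β = 0.943; γ = 1/√(1 − 0.943²) = 1/√0.1108 = 3.005; τ_1 = 189.9/3.005 = 63.20 μs.
Leg 2: γ = 181.8; τ_2 = 204.6/181.8 = 1.125 μs.
Leg 3: speed unknown; τ_3 = 97.69/γ_3.
Total proper time: 63.20 + 1.125 + τ_3 = 111.1, so τ_3 = 111.1 − 64.32 = 46.78 μs.
γ_3 = 97.69/46.78 = 2.088; β = √(1 − 1/γ²) = √0.7707.

β = 0.878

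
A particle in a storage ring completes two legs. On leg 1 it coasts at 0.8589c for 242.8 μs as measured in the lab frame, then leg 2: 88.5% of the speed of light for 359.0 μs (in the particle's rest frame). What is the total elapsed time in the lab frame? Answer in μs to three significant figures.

Δt = 1010 μs

Leg 1: 242.8 μs is already measured in the lab frame.
Leg 2: β = 0.885; γ = 1/√(1 − 0.885²) = 1/√0.2168 = 2.148; Δt_2 = 2.148 × 359.0 = 771.1 μs.
Total: 242.8 + 771.1 μs.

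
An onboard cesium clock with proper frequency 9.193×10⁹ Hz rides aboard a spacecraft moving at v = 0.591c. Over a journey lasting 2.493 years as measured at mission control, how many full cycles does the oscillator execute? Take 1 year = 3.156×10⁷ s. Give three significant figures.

N = 5.83×10¹⁷

γ = 1/√(1 − 0.591²) = 1/√0.6507 = 1.240
The oscillator's own cycle count is N = f × τ where τ is the proper time aboard the spacecraft. τ = Δt/γ = 2.493/1.240 = 2.011 years = 6.347×10⁷ s.
N = 9.193×10⁹ × 6.347×10⁷ = 5.835×10¹⁷.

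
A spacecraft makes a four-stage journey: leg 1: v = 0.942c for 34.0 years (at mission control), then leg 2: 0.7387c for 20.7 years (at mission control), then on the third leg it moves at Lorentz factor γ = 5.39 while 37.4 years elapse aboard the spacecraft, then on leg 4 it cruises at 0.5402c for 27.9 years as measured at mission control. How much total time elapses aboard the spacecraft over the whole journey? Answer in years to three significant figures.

Leg 1: γ = 1/√(1 − 0.942²) = 1/√0.1126 = 2.980; τ_1 = 34.0/2.980 = 11.41 years.
Leg 2: γ = 1/√(1 − 0.7387²) = 1/√0.4543 = 1.484; τ_2 = 20.7/1.484 = 13.95 years.
Leg 3: 37.4 years is already measured aboard the spacecraft.
Leg 4: γ = 1/√(1 − 0.5402²) = 1/√0.7082 = 1.188; τ_4 = 27.9/1.188 = 23.48 years.
Total: 11.41 + 13.95 + 37.40 + 23.48 years.

τ = 86.2 years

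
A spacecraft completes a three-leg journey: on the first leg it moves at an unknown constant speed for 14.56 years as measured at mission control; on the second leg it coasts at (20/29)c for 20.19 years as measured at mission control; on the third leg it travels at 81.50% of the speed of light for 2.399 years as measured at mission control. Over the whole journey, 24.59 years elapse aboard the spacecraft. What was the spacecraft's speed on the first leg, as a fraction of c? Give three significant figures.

β = 0.808

Leg 1: speed unknown; τ_1 = 14.56/γ_1.
Leg 2: γ = 1/√(1 − (20/29)²) = 29/21 ≈ 1.381; τ_2 = 20.19/1.381 = 14.62 years.
Leg 3: β = 0.8150; γ = 1/√(1 − 0.8150²) = 1/√0.3358 = 1.726; τ_3 = 2.399/1.726 = 1.390 years.
Total proper time: τ_1 + 14.62 + 1.390 = 24.59, so τ_1 = 24.59 − 16.01 = 8.580 years.
γ_1 = 14.56/8.580 = 1.697; β = √(1 − 1/γ²) = √0.6528.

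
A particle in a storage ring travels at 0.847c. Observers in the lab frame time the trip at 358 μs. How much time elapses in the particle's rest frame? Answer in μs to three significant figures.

γ = 1/√(1 − 0.847²) = 1/√0.2826 = 1.881
The interval measured in the lab frame is the dilated one; the clock in the particle's rest frame measures the proper time τ = Δt/γ = 358/1.881 μs.

τ = 190 μs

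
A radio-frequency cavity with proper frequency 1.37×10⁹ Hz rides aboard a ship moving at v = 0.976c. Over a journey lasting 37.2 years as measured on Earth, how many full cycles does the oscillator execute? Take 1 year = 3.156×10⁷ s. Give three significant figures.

γ = 1/√(1 − 0.976²) = 1/√0.04742 = 4.592
The oscillator's own cycle count is N = f × τ where τ is the proper time on the ship. τ = Δt/γ = 37.2/4.592 = 8.101 years = 2.557×10⁸ s.
N = 1.37×10⁹ × 2.557×10⁸ = 3.503×10¹⁷.

N = 3.50×10¹⁷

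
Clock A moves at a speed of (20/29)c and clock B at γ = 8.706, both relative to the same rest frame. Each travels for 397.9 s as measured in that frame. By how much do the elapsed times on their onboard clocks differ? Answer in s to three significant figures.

A: γ = 1/√(1 − (20/29)²) = 29/21 ≈ 1.381; τ_A = 397.9/1.381 = 288.1 s.
B: γ = 8.706; τ_B = 397.9/8.706 = 45.70 s.

|τ_A − τ_B| = 242 s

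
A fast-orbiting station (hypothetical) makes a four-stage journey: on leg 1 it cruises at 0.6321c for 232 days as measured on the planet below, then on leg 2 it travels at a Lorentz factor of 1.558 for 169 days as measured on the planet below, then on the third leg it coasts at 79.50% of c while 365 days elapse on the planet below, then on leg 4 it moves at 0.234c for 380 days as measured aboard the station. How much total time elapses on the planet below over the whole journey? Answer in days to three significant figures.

Leg 1: 232 days is already measured on the planet below.
Leg 2: 169 days is already measured on the planet below.
Leg 3: 365 days is already measured on the planet below.
Leg 4: γ = 1/√(1 − 0.234²) = 1/√0.9452 = 1.029; Δt_4 = 1.029 × 380 = 390.9 days.
Total: 232.0 + 169.0 + 365.0 + 390.9 days.

Δt = 1160 days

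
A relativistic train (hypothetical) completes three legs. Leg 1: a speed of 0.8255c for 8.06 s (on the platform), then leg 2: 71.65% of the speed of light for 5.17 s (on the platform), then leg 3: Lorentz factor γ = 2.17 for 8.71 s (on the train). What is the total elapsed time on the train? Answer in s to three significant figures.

τ = 16.9 s

Leg 1: γ = 1/√(1 − 0.8255²) = 1/√0.3185 = 1.772; τ_1 = 8.06/1.772 = 4.549 s.
Leg 2: β = 0.7165; γ = 1/√(1 − 0.7165²) = 1/√0.4866 = 1.434; τ_2 = 5.17/1.434 = 3.607 s.
Leg 3: 8.71 s is already measured on the train.
Total: 4.549 + 3.607 + 8.710 s.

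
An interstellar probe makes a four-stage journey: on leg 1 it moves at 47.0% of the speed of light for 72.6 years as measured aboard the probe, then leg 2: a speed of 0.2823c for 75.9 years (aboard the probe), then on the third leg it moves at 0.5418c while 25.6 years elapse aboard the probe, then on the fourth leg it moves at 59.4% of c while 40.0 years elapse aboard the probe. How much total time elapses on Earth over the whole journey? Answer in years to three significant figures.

Leg 1: β = 0.470; γ = 1/√(1 − 0.470²) = 1/√0.7791 = 1.133; Δt_1 = 1.133 × 72.6 = 82.25 years.
Leg 2: γ = 1/√(1 − 0.2823²) = 1/√0.9203 = 1.042; Δt_2 = 1.042 × 75.9 = 79.12 years.
Leg 3: γ = 1/√(1 − 0.5418²) = 1/√0.7065 = 1.190; Δt_3 = 1.190 × 25.6 = 30.46 years.
Leg 4: β = 0.594; γ = 1/√(1 − 0.594²) = 1/√0.6472 = 1.243; Δt_4 = 1.243 × 40.0 = 49.72 years.
Total: 82.25 + 79.12 + 30.46 + 49.72 years.

Δt = 242 years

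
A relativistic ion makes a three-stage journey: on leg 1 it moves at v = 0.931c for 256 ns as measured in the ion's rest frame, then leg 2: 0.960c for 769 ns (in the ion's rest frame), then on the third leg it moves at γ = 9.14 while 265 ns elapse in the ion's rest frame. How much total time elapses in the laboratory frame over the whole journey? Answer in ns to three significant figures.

Δt = 5870 ns

Leg 1: γ = 1/√(1 − 0.931²) = 1/√0.1332 = 2.740; Δt_1 = 2.740 × 256 = 701.3 ns.
Leg 2: γ = 1/√(1 − 0.960²) = 25/7 ≈ 3.571; Δt_2 = 3.571 × 769 = 2746 ns.
Leg 3: γ = 9.14; Δt_3 = 9.140 × 265 = 2422 ns.
Total: 701.3 + 2746 + 2422 ns.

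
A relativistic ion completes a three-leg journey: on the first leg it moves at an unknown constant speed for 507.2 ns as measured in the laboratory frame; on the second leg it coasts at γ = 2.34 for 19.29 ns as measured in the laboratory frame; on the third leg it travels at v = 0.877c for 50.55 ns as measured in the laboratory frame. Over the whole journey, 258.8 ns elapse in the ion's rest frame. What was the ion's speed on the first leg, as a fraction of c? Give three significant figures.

β = 0.895

Leg 1: speed unknown; τ_1 = 507.2/γ_1.
Leg 2: γ = 2.34; τ_2 = 19.29/2.340 = 8.244 ns.
Leg 3: γ = 1/√(1 − 0.877²) = 1/√0.2309 = 2.081; τ_3 = 50.55/2.081 = 24.29 ns.
Total proper time: τ_1 + 8.244 + 24.29 = 258.8, so τ_1 = 258.8 − 32.53 = 226.3 ns.
γ_1 = 507.2/226.3 = 2.242; β = √(1 − 1/γ²) = √0.8010.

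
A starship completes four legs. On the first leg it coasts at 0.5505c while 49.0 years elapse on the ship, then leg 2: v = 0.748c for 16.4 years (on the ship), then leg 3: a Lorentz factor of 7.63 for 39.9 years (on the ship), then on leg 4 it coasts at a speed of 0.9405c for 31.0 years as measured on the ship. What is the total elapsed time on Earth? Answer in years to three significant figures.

Δt = 479 years

Leg 1: γ = 1/√(1 − 0.5505²) = 1/√0.6969 = 1.198; Δt_1 = 1.198 × 49.0 = 58.69 years.
Leg 2: γ = 1/√(1 − 0.748²) = 1/√0.4405 = 1.507; Δt_2 = 1.507 × 16.4 = 24.71 years.
Leg 3: γ = 7.63; Δt_3 = 7.630 × 39.9 = 304.4 years.
Leg 4: γ = 1/√(1 − 0.9405²) = 1/√0.1155 = 2.943; Δt_4 = 2.943 × 31.0 = 91.23 years.
Total: 58.69 + 24.71 + 304.4 + 91.23 years.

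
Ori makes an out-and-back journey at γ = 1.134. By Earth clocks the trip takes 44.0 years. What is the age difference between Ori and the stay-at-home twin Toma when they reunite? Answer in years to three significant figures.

γ = 1.134
Ori's elapsed proper time: τ = 44.0/1.134 = 38.80 years.
Age gap = Δt − τ = 44.0 − 38.80 years.

Δt − τ = 5.20 years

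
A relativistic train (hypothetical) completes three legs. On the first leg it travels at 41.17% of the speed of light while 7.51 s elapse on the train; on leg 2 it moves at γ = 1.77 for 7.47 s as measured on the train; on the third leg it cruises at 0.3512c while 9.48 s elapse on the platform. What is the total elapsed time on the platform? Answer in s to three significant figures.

Δt = 30.9 s

Leg 1: β = 0.4117; γ = 1/√(1 − 0.4117²) = 1/√0.8305 = 1.097; Δt_1 = 1.097 × 7.51 = 8.241 s.
Leg 2: γ = 1.77; Δt_2 = 1.770 × 7.47 = 13.22 s.
Leg 3: 9.48 s is already measured on the platform.
Total: 8.241 + 13.22 + 9.480 s.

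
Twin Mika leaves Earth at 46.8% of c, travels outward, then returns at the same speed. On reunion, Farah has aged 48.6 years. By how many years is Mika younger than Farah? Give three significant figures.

β = 0.468; γ = 1/√(1 − 0.468²) = 1/√0.7810 = 1.132
Mika's elapsed proper time: τ = 48.6/1.132 = 42.95 years.
Age gap = Δt − τ = 48.6 − 42.95 years.

Δt − τ = 5.65 years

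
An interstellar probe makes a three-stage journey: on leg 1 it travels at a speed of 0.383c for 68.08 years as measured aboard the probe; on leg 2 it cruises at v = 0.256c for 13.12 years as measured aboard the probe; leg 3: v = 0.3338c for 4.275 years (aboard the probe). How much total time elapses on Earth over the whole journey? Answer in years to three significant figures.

Δt = 91.8 years

Leg 1: γ = 1/√(1 − 0.383²) = 1/√0.8533 = 1.083; Δt_1 = 1.083 × 68.08 = 73.70 years.
Leg 2: γ = 1/√(1 − 0.256²) = 1/√0.9345 = 1.034; Δt_2 = 1.034 × 13.12 = 13.57 years.
Leg 3: γ = 1/√(1 − 0.3338²) = 1/√0.8886 = 1.061; Δt_3 = 1.061 × 4.275 = 4.535 years.
Total: 73.70 + 13.57 + 4.535 years.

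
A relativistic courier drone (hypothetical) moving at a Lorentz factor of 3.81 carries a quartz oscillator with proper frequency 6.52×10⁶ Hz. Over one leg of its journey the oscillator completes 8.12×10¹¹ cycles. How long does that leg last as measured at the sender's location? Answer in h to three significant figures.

γ = 3.81
Proper time for N cycles: τ = N/f = 8.12×10¹¹/(6.52×10⁶) = 1.245×10⁵ s = 34.59 h.
Lab-frame duration Δt = γτ = 3.810 × 34.59 = 131.8 h.

Δt = 132 h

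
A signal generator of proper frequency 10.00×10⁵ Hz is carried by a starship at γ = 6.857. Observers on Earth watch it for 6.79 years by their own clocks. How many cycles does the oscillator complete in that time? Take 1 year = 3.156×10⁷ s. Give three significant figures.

N = 3.13×10¹³

γ = 6.857
During 6.79 years of lab time, the oscillator's proper time advances by τ = Δt/γ = 6.79/6.857 = 0.9902 years = 3.125×10⁷ s.
N = f × τ = 10.00×10⁵ × 3.125×10⁷ = 3.125×10¹³.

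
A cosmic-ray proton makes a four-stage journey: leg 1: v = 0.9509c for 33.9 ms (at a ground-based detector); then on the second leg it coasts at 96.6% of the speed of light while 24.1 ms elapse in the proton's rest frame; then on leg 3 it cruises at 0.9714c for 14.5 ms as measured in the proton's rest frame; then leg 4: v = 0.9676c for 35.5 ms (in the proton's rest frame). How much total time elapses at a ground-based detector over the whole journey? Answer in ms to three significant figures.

Δt = 329 ms

Leg 1: 33.9 ms is already measured at a ground-based detector.
Leg 2: β = 0.966; γ = 1/√(1 − 0.966²) = 1/√0.06684 = 3.868; Δt_2 = 3.868 × 24.1 = 93.22 ms.
Leg 3: γ = 1/√(1 − 0.9714²) = 1/√0.05638 = 4.211; Δt_3 = 4.211 × 14.5 = 61.07 ms.
Leg 4: γ = 1/√(1 − 0.9676²) = 1/√0.06375 = 3.961; Δt_4 = 3.961 × 35.5 = 140.6 ms.
Total: 33.90 + 93.22 + 61.07 + 140.6 ms.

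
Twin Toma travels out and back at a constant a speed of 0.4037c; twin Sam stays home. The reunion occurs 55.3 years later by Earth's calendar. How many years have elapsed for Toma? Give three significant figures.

τ = 50.6 years

γ = 1/√(1 − 0.4037²) = 1/√0.8370 = 1.093
Toma's clock measures proper time along the trip: τ = Δt/γ = 55.3/1.093 years.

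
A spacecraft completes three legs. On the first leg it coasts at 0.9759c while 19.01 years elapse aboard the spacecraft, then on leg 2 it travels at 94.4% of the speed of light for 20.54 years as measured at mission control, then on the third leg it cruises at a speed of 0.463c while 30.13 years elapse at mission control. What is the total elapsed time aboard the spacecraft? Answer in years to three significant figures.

Leg 1: 19.01 years is already measured aboard the spacecraft.
Leg 2: β = 0.944; γ = 1/√(1 − 0.944²) = 1/√0.1089 = 3.031; τ_2 = 20.54/3.031 = 6.777 years.
Leg 3: γ = 1/√(1 − 0.463²) = 1/√0.7856 = 1.128; τ_3 = 30.13/1.128 = 26.71 years.
Total: 19.01 + 6.777 + 26.71 years.

τ = 52.5 years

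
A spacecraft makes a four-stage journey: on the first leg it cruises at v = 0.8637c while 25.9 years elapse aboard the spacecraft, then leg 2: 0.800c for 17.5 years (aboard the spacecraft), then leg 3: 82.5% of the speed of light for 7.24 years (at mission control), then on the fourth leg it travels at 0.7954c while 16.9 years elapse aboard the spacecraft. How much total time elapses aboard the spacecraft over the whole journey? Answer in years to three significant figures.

τ = 64.4 years

Leg 1: 25.9 years is already measured aboard the spacecraft.
Leg 2: 17.5 years is already measured aboard the spacecraft.
Leg 3: β = 0.825; γ = 1/√(1 − 0.825²) = 1/√0.3194 = 1.769; τ_3 = 7.24/1.769 = 4.092 years.
Leg 4: 16.9 years is already measured aboard the spacecraft.
Total: 25.90 + 17.50 + 4.092 + 16.90 years.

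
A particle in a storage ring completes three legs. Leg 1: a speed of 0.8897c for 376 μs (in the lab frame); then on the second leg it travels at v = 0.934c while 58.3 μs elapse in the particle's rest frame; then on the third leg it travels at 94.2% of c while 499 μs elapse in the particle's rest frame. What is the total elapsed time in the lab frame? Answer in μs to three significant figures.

Leg 1: 376 μs is already measured in the lab frame.
Leg 2: γ = 1/√(1 − 0.934²) = 1/√0.1276 = 2.799; Δt_2 = 2.799 × 58.3 = 163.2 μs.
Leg 3: β = 0.942; γ = 1/√(1 − 0.942²) = 1/√0.1126 = 2.980; Δt_3 = 2.980 × 499 = 1487 μs.
Total: 376.0 + 163.2 + 1487 μs.

Δt = 2030 μs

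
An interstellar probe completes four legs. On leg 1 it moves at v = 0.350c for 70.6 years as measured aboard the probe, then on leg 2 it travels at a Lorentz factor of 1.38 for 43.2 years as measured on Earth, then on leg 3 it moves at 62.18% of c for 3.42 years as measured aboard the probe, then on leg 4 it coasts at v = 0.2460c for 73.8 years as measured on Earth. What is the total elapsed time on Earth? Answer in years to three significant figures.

Δt = 197 years

Leg 1: γ = 1/√(1 − 0.350²) = 1/√0.8775 = 1.068; Δt_1 = 1.068 × 70.6 = 75.37 years.
Leg 2: 43.2 years is already measured on Earth.
Leg 3: β = 0.6218; γ = 1/√(1 − 0.6218²) = 1/√0.6134 = 1.277; Δt_3 = 1.277 × 3.42 = 4.367 years.
Leg 4: 73.8 years is already measured on Earth.
Total: 75.37 + 43.20 + 4.367 + 73.80 years.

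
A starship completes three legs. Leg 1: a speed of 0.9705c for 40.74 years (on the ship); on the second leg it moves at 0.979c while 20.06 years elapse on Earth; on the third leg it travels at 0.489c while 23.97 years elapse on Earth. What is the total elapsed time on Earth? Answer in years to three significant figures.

Leg 1: γ = 1/√(1 − 0.9705²) = 1/√0.05813 = 4.148; Δt_1 = 4.148 × 40.74 = 169.0 years.
Leg 2: 20.06 years is already measured on Earth.
Leg 3: 23.97 years is already measured on Earth.
Total: 169.0 + 20.06 + 23.97 years.

Δt = 213 years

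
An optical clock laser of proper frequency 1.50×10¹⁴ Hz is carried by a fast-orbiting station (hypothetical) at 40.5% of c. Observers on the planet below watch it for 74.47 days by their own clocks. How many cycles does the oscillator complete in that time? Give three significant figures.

β = 0.405; γ = 1/√(1 − 0.405²) = 1/√0.8360 = 1.094
During 74.47 days of lab time, the oscillator's proper time advances by τ = Δt/γ = 74.47/1.094 = 68.09 days = 5.883×10⁶ s.
N = f × τ = 1.50×10¹⁴ × 5.883×10⁶ = 8.824×10²⁰.

N = 8.82×10²⁰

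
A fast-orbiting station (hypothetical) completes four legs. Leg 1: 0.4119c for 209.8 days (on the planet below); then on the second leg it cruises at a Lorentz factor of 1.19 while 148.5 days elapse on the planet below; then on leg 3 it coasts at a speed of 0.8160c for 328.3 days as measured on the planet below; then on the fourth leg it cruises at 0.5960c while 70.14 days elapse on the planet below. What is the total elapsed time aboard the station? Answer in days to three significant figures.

τ = 562 days

Leg 1: γ = 1/√(1 − 0.4119²) = 1/√0.8303 = 1.097; τ_1 = 209.8/1.097 = 191.2 days.
Leg 2: γ = 1.19; τ_2 = 148.5/1.190 = 124.8 days.
Leg 3: γ = 1/√(1 − 0.8160²) = 1/√0.3341 = 1.730; τ_3 = 328.3/1.730 = 189.8 days.
Leg 4: γ = 1/√(1 − 0.5960²) = 1/√0.6448 = 1.245; τ_4 = 70.14/1.245 = 56.32 days.
Total: 191.2 + 124.8 + 189.8 + 56.32 days.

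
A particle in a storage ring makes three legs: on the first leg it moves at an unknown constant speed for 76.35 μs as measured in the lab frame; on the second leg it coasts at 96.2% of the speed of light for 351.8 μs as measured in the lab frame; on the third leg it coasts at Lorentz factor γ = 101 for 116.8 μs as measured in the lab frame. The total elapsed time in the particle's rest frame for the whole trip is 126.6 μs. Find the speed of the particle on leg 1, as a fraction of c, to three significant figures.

Leg 1: speed unknown; τ_1 = 76.35/γ_1.
Leg 2: β = 0.962; γ = 1/√(1 − 0.962²) = 1/√0.07456 = 3.662; τ_2 = 351.8/3.662 = 96.06 μs.
Leg 3: γ = 101; τ_3 = 116.8/101.0 = 1.156 μs.
Total proper time: τ_1 + 96.06 + 1.156 = 126.6, so τ_1 = 126.6 − 97.22 = 29.38 μs.
γ_1 = 76.35/29.38 = 2.598; β = √(1 − 1/γ²) = √0.8519.

β = 0.923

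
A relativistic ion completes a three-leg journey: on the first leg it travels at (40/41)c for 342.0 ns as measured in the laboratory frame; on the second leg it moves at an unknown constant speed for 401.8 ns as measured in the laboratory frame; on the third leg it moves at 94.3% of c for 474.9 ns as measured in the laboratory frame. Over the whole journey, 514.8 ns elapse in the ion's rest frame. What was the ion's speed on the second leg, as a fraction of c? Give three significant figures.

β = 0.713

Leg 1: γ = 1/√(1 − (40/41)²) = 41/9 ≈ 4.556; τ_1 = 342.0/4.556 = 75.07 ns.
Leg 2: speed unknown; τ_2 = 401.8/γ_2.
Leg 3: β = 0.943; γ = 1/√(1 − 0.943²) = 1/√0.1108 = 3.005; τ_3 = 474.9/3.005 = 158.0 ns.
Total proper time: 75.07 + τ_2 + 158.0 = 514.8, so τ_2 = 514.8 − 233.1 = 281.7 ns.
γ_2 = 401.8/281.7 = 1.426; β = √(1 − 1/γ²) = √0.5085.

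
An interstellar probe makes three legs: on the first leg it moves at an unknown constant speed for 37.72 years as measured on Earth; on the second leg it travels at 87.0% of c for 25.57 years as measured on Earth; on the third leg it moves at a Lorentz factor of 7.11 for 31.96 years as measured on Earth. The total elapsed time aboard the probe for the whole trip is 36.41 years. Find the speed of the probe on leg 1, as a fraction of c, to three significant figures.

Leg 1: speed unknown; τ_1 = 37.72/γ_1.
Leg 2: β = 0.870; γ = 1/√(1 − 0.870²) = 1/√0.2431 = 2.028; τ_2 = 25.57/2.028 = 12.61 years.
Leg 3: γ = 7.11; τ_3 = 31.96/7.110 = 4.495 years.
Total proper time: τ_1 + 12.61 + 4.495 = 36.41, so τ_1 = 36.41 − 17.10 = 19.31 years.
γ_1 = 37.72/19.31 = 1.954; β = √(1 − 1/γ²) = √0.7380.

β = 0.859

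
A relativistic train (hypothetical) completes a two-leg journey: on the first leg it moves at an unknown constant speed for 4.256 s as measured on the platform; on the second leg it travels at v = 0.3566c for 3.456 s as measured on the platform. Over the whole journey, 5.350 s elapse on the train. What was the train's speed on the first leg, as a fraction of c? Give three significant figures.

Leg 1: speed unknown; τ_1 = 4.256/γ_1.
Leg 2: γ = 1/√(1 − 0.3566²) = 1/√0.8728 = 1.070; τ_2 = 3.456/1.070 = 3.229 s.
Total proper time: τ_1 + 3.229 = 5.350, so τ_1 = 5.350 − 3.229 = 2.121 s.
γ_1 = 4.256/2.121 = 2.006; β = √(1 − 1/γ²) = √0.7516.

β = 0.867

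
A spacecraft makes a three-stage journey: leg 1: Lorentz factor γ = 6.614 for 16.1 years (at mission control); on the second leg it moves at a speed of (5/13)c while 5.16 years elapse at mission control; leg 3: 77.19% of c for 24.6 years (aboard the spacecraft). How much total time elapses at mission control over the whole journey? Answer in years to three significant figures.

Leg 1: 16.1 years is already measured at mission control.
Leg 2: 5.16 years is already measured at mission control.
Leg 3: β = 0.7719; γ = 1/√(1 − 0.7719²) = 1/√0.4042 = 1.573; Δt_3 = 1.573 × 24.6 = 38.69 years.
Total: 16.10 + 5.160 + 38.69 years.

Δt = 60.0 years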